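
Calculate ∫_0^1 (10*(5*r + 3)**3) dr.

Let u = 5*r + 3, so du = 5 dr. When r = 0, u = 3; when r = 1, u = 8.
The integral becomes 2·∫ u**3 du from 3 to 8, with antiderivative u**4/2.
Back in r: F(r) = (5*r + 3)**4/2.
Then F(1) - F(0) = (2048) - (81/2) = 4015/2.

4015/2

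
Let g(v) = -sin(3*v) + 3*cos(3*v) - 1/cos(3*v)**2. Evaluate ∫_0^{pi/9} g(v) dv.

An antiderivative is F(v) = sin(3*v) + cos(3*v)/3 - tan(3*v)/3.
Then F(pi/9) - F(0) = (1/6 + sqrt(3)/6) - (1/3) = -1/6 + sqrt(3)/6.

-1/6 + sqrt(3)/6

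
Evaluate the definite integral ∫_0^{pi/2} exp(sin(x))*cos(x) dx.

Let u = sin(x), so du = cos(x) dx. When x = 0, u = 0; when x = pi/2, u = 1.
The integral becomes ∫ exp(u) du from 0 to 1, with antiderivative exp(u).
Back in x: F(x) = exp(sin(x)).
Then F(pi/2) - F(0) = (E) - (1) = -1 + E.

-1 + E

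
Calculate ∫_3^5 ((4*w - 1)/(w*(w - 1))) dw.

Factor the denominator: w**2 - w = w(w - 1).
Partial fractions: (4*w - 1)/(w*(w - 1)) = 1/w + 3/(w - 1).
An antiderivative is F(w) = log(w) + 3*log(w - 1).
Then F(5) - F(3) = (log(5) + 6*log(2)) - (log(24)) = log(40/3).

log(40/3)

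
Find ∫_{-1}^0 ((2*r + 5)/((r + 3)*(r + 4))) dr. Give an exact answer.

-4*log(3) + 7*log(2)

Factor the denominator: r**2 + 7*r + 12 = (r + 4)(r + 3).
Partial fractions: (2*r + 5)/((r + 3)*(r + 4)) = 3/(r + 4) - 1/(r + 3).
An antiderivative is F(r) = -log(r + 3) + 3*log(r + 4).
Then F(0) - F(-1) = (log(64/3)) - (log(27/2)) = -4*log(3) + 7*log(2).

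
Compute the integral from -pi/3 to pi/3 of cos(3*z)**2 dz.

pi/3

Use the identity cos^2(3*z) = (1 + cos(6*z))/2.
An antiderivative is F(z) = z/2 + sin(6*z)/12.
Then F(pi/3) - F(-pi/3) = (pi/6) - (-pi/6) = pi/3.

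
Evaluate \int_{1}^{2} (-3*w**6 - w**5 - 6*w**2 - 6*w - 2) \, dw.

-1259/14

By the power rule, an antiderivative is F(w) = -3*w**7/7 - w**6/6 - 2*w**3 - 3*w**2 - 2*w.
Then F(2) - F(1) = (-2048/21) - (-319/42) = -1259/14.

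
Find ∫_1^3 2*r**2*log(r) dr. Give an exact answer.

Integrate by parts once (u = ln r, dv = 2*r**2 dr).
An antiderivative is F(r) = 2*r**3*(3*log(r) - 1)/9.
Then F(3) - F(1) = (-6 + 18*log(3)) - (-2/9) = -52/9 + 18*log(3).

-52/9 + 18*log(3)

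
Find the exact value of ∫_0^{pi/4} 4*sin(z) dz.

An antiderivative is F(z) = -4*cos(z).
Then F(pi/4) - F(0) = (-2*sqrt(2)) - (-4) = 4 - 2*sqrt(2).

4 - 2*sqrt(2)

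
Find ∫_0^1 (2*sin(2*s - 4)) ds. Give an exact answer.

cos(4) - cos(2)

Let u = 2*s - 4, so du = 2 ds. When s = 0, u = -4; when s = 1, u = -2.
The integral becomes ∫ sin(u) du from -4 to -2, with antiderivative -cos(u).
Back in s: F(s) = -cos(2*s - 4).
Then F(1) - F(0) = (-cos(2)) - (-cos(4)) = cos(4) - cos(2).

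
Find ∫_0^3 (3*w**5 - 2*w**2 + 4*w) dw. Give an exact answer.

729/2

By the power rule, an antiderivative is F(w) = w**6/2 - 2*w**3/3 + 2*w**2.
Then F(3) - F(0) = (729/2) - (0) = 729/2.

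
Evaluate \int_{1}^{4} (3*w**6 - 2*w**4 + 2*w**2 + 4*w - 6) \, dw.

By the power rule, an antiderivative is F(w) = 3*w**7/7 - 2*w**5/5 + 2*w**3/3 + 2*w**2 - 6*w.
Then F(4) - F(1) = (699592/105) - (-347/105) = 233313/35.

233313/35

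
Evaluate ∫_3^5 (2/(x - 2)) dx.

log(9)

An antiderivative is F(x) = 2*log(x - 2).
Then F(5) - F(3) = (log(9)) - (0) = log(9).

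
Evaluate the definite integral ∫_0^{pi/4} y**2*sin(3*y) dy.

Integrate by parts twice (u = y^2, dv = sin(3*y) dy).
An antiderivative is F(y) = -y**2*cos(3*y)/3 + 2*y*sin(3*y)/9 + 2*cos(3*y)/27.
Then F(pi/4) - F(0) = (sqrt(2)*(-32 + 24*pi + 9*pi**2)/864) - (2/27) = -2/27 - sqrt(2)/27 + sqrt(2)*pi/36 + sqrt(2)*pi**2/96.

-2/27 - sqrt(2)/27 + sqrt(2)*pi/36 + sqrt(2)*pi**2/96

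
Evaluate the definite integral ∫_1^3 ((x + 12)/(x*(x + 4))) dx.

Factor the denominator: x**2 + 4*x = (x + 4)x.
Partial fractions: (x + 12)/(x*(x + 4)) = -2/(x + 4) + 3/x.
An antiderivative is F(x) = 3*log(x) - 2*log(x + 4).
Then F(3) - F(1) = (log(27/49)) - (-log(25)) = -2*log(7) + 2*log(5) + 3*log(3).

-2*log(7) + 2*log(5) + 3*log(3)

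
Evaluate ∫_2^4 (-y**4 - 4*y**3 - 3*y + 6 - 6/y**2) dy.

-4459/10

By the power rule, an antiderivative is F(y) = -y**5/5 - y**4 - 3*y**2/2 + 6*y + 6/y.
Then F(4) - F(2) = (-4593/10) - (-67/5) = -4459/10.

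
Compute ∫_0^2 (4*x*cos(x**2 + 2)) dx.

Let u = x**2 + 2, so du = 2*x dx. When x = 0, u = 2; when x = 2, u = 6.
The integral becomes 2·∫ cos(u) du from 2 to 6, with antiderivative 2*sin(u).
Back in x: F(x) = 2*sin(x**2 + 2).
Then F(2) - F(0) = (2*sin(6)) - (2*sin(2)) = -2*sin(2) + 2*sin(6).

-2*sin(2) + 2*sin(6)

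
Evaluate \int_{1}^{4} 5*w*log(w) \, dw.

-75/4 + 80*log(2)

Integrate by parts once (u = ln w, dv = 5*w dw).
An antiderivative is F(w) = 5*w**2*(2*log(w) - 1)/4.
Then F(4) - F(1) = (-20 + 80*log(2)) - (-5/4) = -75/4 + 80*log(2).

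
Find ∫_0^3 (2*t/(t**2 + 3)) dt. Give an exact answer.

log(4)

Let u = t**2 + 3, so du = 2*t dt. When t = 0, u = 3; when t = 3, u = 12.
The integral becomes ∫ 1/u du from 3 to 12, with antiderivative log(u).
Back in t: F(t) = log(t**2 + 3).
Then F(3) - F(0) = (log(12)) - (log(3)) = log(4).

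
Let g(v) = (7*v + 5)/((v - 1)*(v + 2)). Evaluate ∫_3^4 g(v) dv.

-3*log(5) - log(2) + 7*log(3)

Factor the denominator: v**2 + v - 2 = (v + 2)(v - 1).
Partial fractions: (7*v + 5)/((v - 1)*(v + 2)) = 3/(v + 2) + 4/(v - 1).
An antiderivative is F(v) = 4*log(v - 1) + 3*log(v + 2).
Then F(4) - F(3) = (3*log(2) + 7*log(3)) - (4*log(2) + 3*log(5)) = -3*log(5) - log(2) + 7*log(3).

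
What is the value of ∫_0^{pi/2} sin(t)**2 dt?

Use the identity sin^2(t) = (1 - cos(2*t))/2.
An antiderivative is F(t) = t/2 - sin(2*t)/4.
Then F(pi/2) - F(0) = (pi/4) - (0) = pi/4.

pi/4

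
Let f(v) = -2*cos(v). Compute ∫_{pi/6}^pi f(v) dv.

An antiderivative is F(v) = -2*sin(v).
Then F(pi) - F(pi/6) = (0) - (-1) = 1.

1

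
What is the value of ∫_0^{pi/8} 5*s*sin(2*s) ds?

Integrate by parts once (u = s, dv = 5*sin(2*s) ds).
An antiderivative is F(s) = -5*s*cos(2*s)/2 + 5*sin(2*s)/4.
Then F(pi/8) - F(0) = (5*sqrt(2)*(4 - pi)/32) - (0) = 5*sqrt(2)*(4 - pi)/32.

5*sqrt(2)*(4 - pi)/32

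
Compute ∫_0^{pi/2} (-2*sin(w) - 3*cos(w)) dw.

-5

An antiderivative is F(w) = -3*sin(w) + 2*cos(w).
Then F(pi/2) - F(0) = (-3) - (2) = -5.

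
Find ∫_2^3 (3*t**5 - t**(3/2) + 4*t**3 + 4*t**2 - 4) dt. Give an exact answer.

-18*sqrt(3)/5 + 8*sqrt(2)/5 + 2513/6

By the power rule, an antiderivative is F(t) = t**6/2 - 2*t**(5/2)/5 + t**4 + 4*t**3/3 - 4*t.
Then F(3) - F(2) = (939/2 - 18*sqrt(3)/5) - (152/3 - 8*sqrt(2)/5) = -18*sqrt(3)/5 + 8*sqrt(2)/5 + 2513/6.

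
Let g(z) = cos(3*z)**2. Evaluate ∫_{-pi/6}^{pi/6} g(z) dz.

pi/6

Use the identity cos^2(3*z) = (1 + cos(6*z))/2.
An antiderivative is F(z) = z/2 + sin(6*z)/12.
Then F(pi/6) - F(-pi/6) = (pi/12) - (-pi/12) = pi/6.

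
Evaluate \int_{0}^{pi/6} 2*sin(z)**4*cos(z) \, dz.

1/80

Let u = sin(z), so du = cos(z) dz. When z = 0, u = 0; when z = pi/6, u = 1/2.
The integral becomes 2·∫ u**4 du from 0 to 1/2, with antiderivative 2*u**5/5.
Back in z: F(z) = 2*sin(z)**5/5.
Then F(pi/6) - F(0) = (1/80) - (0) = 1/80.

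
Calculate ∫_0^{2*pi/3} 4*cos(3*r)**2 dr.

4*pi/3

Use the identity cos^2(3*r) = (1 + cos(6*r))/2.
An antiderivative is F(r) = 2*r + sin(6*r)/3.
Then F(2*pi/3) - F(0) = (4*pi/3) - (0) = 4*pi/3.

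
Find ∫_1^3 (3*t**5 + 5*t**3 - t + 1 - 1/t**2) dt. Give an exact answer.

1384/3

By the power rule, an antiderivative is F(t) = t**6/2 + 5*t**4/4 - t**2/2 + t + 1/t.
Then F(3) - F(1) = (5575/12) - (13/4) = 1384/3.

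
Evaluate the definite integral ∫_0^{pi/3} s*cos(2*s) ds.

-3/8 + sqrt(3)*pi/12

Integrate by parts once (u = s, dv = cos(2*s) ds).
An antiderivative is F(s) = s*sin(2*s)/2 + cos(2*s)/4.
Then F(pi/3) - F(0) = (-1/8 + sqrt(3)*pi/12) - (1/4) = -3/8 + sqrt(3)*pi/12.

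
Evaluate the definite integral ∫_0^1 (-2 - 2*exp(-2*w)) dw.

An antiderivative is F(w) = -2*w + exp(-2*w).
Then F(1) - F(0) = (-2 + exp(-2)) - (1) = -3 + exp(-2).

-3 + exp(-2)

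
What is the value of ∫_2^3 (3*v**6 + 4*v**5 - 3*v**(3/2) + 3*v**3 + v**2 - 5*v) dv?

By the power rule, an antiderivative is F(v) = 3*v**7/7 + 2*v**6/3 - 6*v**(5/2)/5 + 3*v**4/4 + v**3/3 - 5*v**2/2.
Then F(3) - F(2) = (41175/28 - 54*sqrt(3)/5) - (2146/21 - 24*sqrt(2)/5) = -54*sqrt(3)/5 + 24*sqrt(2)/5 + 114941/84.

-54*sqrt(3)/5 + 24*sqrt(2)/5 + 114941/84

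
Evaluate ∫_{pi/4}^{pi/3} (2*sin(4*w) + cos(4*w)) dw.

An antiderivative is F(w) = sin(4*w)/4 - cos(4*w)/2.
Then F(pi/3) - F(pi/4) = (1/4 - sqrt(3)/8) - (1/2) = -1/4 - sqrt(3)/8.

-1/4 - sqrt(3)/8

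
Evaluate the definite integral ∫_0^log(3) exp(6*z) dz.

Let u = exp(z), so du = exp(z) dz. When z = 0, u = 1; when z = log(3), u = 3.
The integral becomes ∫ u**5 du from 1 to 3, with antiderivative u**6/6.
Back in z: F(z) = exp(6*z)/6.
Then F(log(3)) - F(0) = (243/2) - (1/6) = 364/3.

364/3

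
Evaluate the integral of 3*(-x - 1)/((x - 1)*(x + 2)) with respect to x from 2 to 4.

log(2/27)

Factor the denominator: x**2 + x - 2 = (x + 2)(x - 1).
Partial fractions: 3*(-x - 1)/((x - 1)*(x + 2)) = -1/(x + 2) - 2/(x - 1).
An antiderivative is F(x) = -2*log(x - 1) - log(x + 2).
Then F(4) - F(2) = (-log(54)) - (-log(4)) = log(2/27).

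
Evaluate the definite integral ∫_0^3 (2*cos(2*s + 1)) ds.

Let u = 2*s + 1, so du = 2 ds. When s = 0, u = 1; when s = 3, u = 7.
The integral becomes ∫ cos(u) du from 1 to 7, with antiderivative sin(u).
Back in s: F(s) = sin(2*s + 1).
Then F(3) - F(0) = (sin(7)) - (sin(1)) = -sin(1) + sin(7).

-sin(1) + sin(7)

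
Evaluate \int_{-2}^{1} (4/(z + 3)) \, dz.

An antiderivative is F(z) = 4*log(z + 3).
Then F(1) - F(-2) = (8*log(2)) - (0) = 8*log(2).

8*log(2)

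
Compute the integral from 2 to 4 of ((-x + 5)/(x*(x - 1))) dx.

Factor the denominator: x**2 - x = x(x - 1).
Partial fractions: (-x + 5)/(x*(x - 1)) = -5/x + 4/(x - 1).
An antiderivative is F(x) = -5*log(x) + 4*log(x - 1).
Then F(4) - F(2) = (-10*log(2) + 4*log(3)) - (-log(32)) = log(81/32).

log(81/32)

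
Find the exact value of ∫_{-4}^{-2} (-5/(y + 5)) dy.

An antiderivative is F(y) = -5*log(y + 5).
Then F(-2) - F(-4) = (-5*log(3)) - (0) = -5*log(3).

-5*log(3)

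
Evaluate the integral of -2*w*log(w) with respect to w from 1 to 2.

3/2 - log(16)

Integrate by parts once (u = ln w, dv = -2*w dw).
An antiderivative is F(w) = -w**2*(2*log(w) - 1)/2.
Then F(2) - F(1) = (2 - log(16)) - (1/2) = 3/2 - log(16).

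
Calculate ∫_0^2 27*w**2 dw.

72

Let u = 3*w, so du = 3 dw. When w = 0, u = 0; when w = 2, u = 6.
The integral becomes ∫ u**2 du from 0 to 6, with antiderivative u**3/3.
Back in w: F(w) = 9*w**3.
Then F(2) - F(0) = (72) - (0) = 72.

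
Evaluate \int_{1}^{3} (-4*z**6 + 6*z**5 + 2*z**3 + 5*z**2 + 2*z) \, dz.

-9026/21

By the power rule, an antiderivative is F(z) = -4*z**7/7 + z**6 + z**4/2 + 5*z**3/3 + z**2.
Then F(3) - F(1) = (-5967/14) - (151/42) = -9026/21.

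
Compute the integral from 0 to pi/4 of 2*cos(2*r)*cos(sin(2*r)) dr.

sin(1)

Let u = sin(2*r), so du = 2*cos(2*r) dr. When r = 0, u = 0; when r = pi/4, u = 1.
The integral becomes ∫ cos(u) du from 0 to 1, with antiderivative sin(u).
Back in r: F(r) = sin(sin(2*r)).
Then F(pi/4) - F(0) = (sin(1)) - (0) = sin(1).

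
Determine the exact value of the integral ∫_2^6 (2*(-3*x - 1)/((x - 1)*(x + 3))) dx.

-8*log(3) + 2*log(5)

Factor the denominator: x**2 + 2*x - 3 = (x + 3)(x - 1).
Partial fractions: 2*(-3*x - 1)/((x - 1)*(x + 3)) = -4/(x + 3) - 2/(x - 1).
An antiderivative is F(x) = -2*log(x - 1) - 4*log(x + 3).
Then F(6) - F(2) = (-8*log(3) - 2*log(5)) - (-4*log(5)) = -8*log(3) + 2*log(5).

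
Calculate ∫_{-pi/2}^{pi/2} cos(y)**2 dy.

Use the identity cos^2(y) = (1 + cos(2*y))/2.
An antiderivative is F(y) = y/2 + sin(2*y)/4.
Then F(pi/2) - F(-pi/2) = (pi/4) - (-pi/4) = pi/2.

pi/2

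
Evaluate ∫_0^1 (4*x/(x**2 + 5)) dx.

log(36/25)

Let u = x**2 + 5, so du = 2*x dx. When x = 0, u = 5; when x = 1, u = 6.
The integral becomes 2·∫ 1/u du from 5 to 6, with antiderivative 2*log(u).
Back in x: F(x) = 2*log(x**2 + 5).
Then F(1) - F(0) = (log(36)) - (log(25)) = log(36/25).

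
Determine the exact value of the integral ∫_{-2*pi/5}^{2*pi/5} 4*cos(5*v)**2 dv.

8*pi/5

Use the identity cos^2(5*v) = (1 + cos(10*v))/2.
An antiderivative is F(v) = 2*v + sin(10*v)/5.
Then F(2*pi/5) - F(-2*pi/5) = (4*pi/5) - (-4*pi/5) = 8*pi/5.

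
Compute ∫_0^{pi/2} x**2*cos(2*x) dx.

Integrate by parts twice (u = x^2, dv = cos(2*x) dx).
An antiderivative is F(x) = x**2*sin(2*x)/2 + x*cos(2*x)/2 - sin(2*x)/4.
Then F(pi/2) - F(0) = (-pi/4) - (0) = -pi/4.

-pi/4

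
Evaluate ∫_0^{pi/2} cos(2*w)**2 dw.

Use the identity cos^2(2*w) = (1 + cos(4*w))/2.
An antiderivative is F(w) = w/2 + sin(4*w)/8.
Then F(pi/2) - F(0) = (pi/4) - (0) = pi/4.

pi/4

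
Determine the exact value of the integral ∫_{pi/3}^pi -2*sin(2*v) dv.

3/2

An antiderivative is F(v) = cos(2*v).
Then F(pi) - F(pi/3) = (1) - (-1/2) = 3/2.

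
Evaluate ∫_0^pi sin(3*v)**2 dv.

Use the identity sin^2(3*v) = (1 - cos(6*v))/2.
An antiderivative is F(v) = v/2 - sin(6*v)/12.
Then F(pi) - F(0) = (pi/2) - (0) = pi/2.

pi/2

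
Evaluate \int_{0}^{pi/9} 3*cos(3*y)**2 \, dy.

Use the identity cos^2(3*y) = (1 + cos(6*y))/2.
An antiderivative is F(y) = 3*y/2 + sin(6*y)/4.
Then F(pi/9) - F(0) = (sqrt(3)/8 + pi/6) - (0) = sqrt(3)/8 + pi/6.

sqrt(3)/8 + pi/6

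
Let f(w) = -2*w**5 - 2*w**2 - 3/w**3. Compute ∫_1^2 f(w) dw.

-643/24

By the power rule, an antiderivative is F(w) = -w**6/3 - 2*w**3/3 + 3/(2*w**2).
Then F(2) - F(1) = (-631/24) - (1/2) = -643/24.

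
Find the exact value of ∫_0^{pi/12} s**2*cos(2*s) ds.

-1/8 + pi**2/576 + sqrt(3)*pi/48

Integrate by parts twice (u = s^2, dv = cos(2*s) ds).
An antiderivative is F(s) = s**2*sin(2*s)/2 + s*cos(2*s)/2 - sin(2*s)/4.
Then F(pi/12) - F(0) = (-1/8 + pi**2/576 + sqrt(3)*pi/48) - (0) = -1/8 + pi**2/576 + sqrt(3)*pi/48.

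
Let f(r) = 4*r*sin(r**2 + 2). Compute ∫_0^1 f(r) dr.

2*cos(2) - 2*cos(3)

Let u = r**2 + 2, so du = 2*r dr. When r = 0, u = 2; when r = 1, u = 3.
The integral becomes 2·∫ sin(u) du from 2 to 3, with antiderivative -2*cos(u).
Back in r: F(r) = -2*cos(r**2 + 2).
Then F(1) - F(0) = (-2*cos(3)) - (-2*cos(2)) = 2*cos(2) - 2*cos(3).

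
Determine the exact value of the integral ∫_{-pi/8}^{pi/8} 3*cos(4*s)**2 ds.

3*pi/8

Use the identity cos^2(4*s) = (1 + cos(8*s))/2.
An antiderivative is F(s) = 3*s/2 + 3*sin(8*s)/16.
Then F(pi/8) - F(-pi/8) = (3*pi/16) - (-3*pi/16) = 3*pi/8.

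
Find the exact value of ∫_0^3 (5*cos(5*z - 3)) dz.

sin(12) + sin(3)

Let u = 5*z - 3, so du = 5 dz. When z = 0, u = -3; when z = 3, u = 12.
The integral becomes ∫ cos(u) du from -3 to 12, with antiderivative sin(u).
Back in z: F(z) = sin(5*z - 3).
Then F(3) - F(0) = (sin(12)) - (-sin(3)) = sin(12) + sin(3).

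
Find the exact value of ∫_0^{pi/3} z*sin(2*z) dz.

sqrt(3)/8 + pi/12

Integrate by parts once (u = z, dv = sin(2*z) dz).
An antiderivative is F(z) = -z*cos(2*z)/2 + sin(2*z)/4.
Then F(pi/3) - F(0) = (sqrt(3)/8 + pi/12) - (0) = sqrt(3)/8 + pi/12.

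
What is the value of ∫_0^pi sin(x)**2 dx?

pi/2

Use the identity sin^2(x) = (1 - cos(2*x))/2.
An antiderivative is F(x) = x/2 - sin(2*x)/4.
Then F(pi) - F(0) = (pi/2) - (0) = pi/2.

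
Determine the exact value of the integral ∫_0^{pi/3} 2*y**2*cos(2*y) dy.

Integrate by parts twice (u = y^2, dv = 2*cos(2*y) dy).
An antiderivative is F(y) = y**2*sin(2*y) + y*cos(2*y) - sin(2*y)/2.
Then F(pi/3) - F(0) = (-pi/6 - sqrt(3)/4 + sqrt(3)*pi**2/18) - (0) = -pi/6 - sqrt(3)/4 + sqrt(3)*pi**2/18.

-pi/6 - sqrt(3)/4 + sqrt(3)*pi**2/18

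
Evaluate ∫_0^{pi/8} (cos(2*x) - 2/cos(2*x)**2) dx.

An antiderivative is F(x) = sin(2*x)/2 - tan(2*x).
Then F(pi/8) - F(0) = (-1 + sqrt(2)/4) - (0) = -1 + sqrt(2)/4.

-1 + sqrt(2)/4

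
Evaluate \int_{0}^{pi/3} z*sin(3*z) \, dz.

Integrate by parts once (u = z, dv = sin(3*z) dz).
An antiderivative is F(z) = -z*cos(3*z)/3 + sin(3*z)/9.
Then F(pi/3) - F(0) = (pi/9) - (0) = pi/9.

pi/9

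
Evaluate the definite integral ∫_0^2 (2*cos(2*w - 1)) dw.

sin(3) + sin(1)

Let u = 2*w - 1, so du = 2 dw. When w = 0, u = -1; when w = 2, u = 3.
The integral becomes ∫ cos(u) du from -1 to 3, with antiderivative sin(u).
Back in w: F(w) = sin(2*w - 1).
Then F(2) - F(0) = (sin(3)) - (-sin(1)) = sin(3) + sin(1).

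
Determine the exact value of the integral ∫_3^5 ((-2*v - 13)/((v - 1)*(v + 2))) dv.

Factor the denominator: v**2 + v - 2 = (v + 2)(v - 1).
Partial fractions: (-2*v - 13)/((v - 1)*(v + 2)) = 3/(v + 2) - 5/(v - 1).
An antiderivative is F(v) = -5*log(v - 1) + 3*log(v + 2).
Then F(5) - F(3) = (-10*log(2) + 3*log(7)) - (-5*log(2) + 3*log(5)) = -3*log(5) - 5*log(2) + 3*log(7).

-3*log(5) - 5*log(2) + 3*log(7)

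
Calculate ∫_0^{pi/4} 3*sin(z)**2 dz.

Use the identity sin^2(z) = (1 - cos(2*z))/2.
An antiderivative is F(z) = 3*z/2 - 3*sin(2*z)/4.
Then F(pi/4) - F(0) = (-3/4 + 3*pi/8) - (0) = -3/4 + 3*pi/8.

-3/4 + 3*pi/8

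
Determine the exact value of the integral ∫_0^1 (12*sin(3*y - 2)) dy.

-4*cos(1) + 4*cos(2)

Let u = 3*y - 2, so du = 3 dy. When y = 0, u = -2; when y = 1, u = 1.
The integral becomes 4·∫ sin(u) du from -2 to 1, with antiderivative -4*cos(u).
Back in y: F(y) = -4*cos(3*y - 2).
Then F(1) - F(0) = (-4*cos(1)) - (-4*cos(2)) = -4*cos(1) + 4*cos(2).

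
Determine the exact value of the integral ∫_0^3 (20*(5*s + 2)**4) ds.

Let u = 5*s + 2, so du = 5 ds. When s = 0, u = 2; when s = 3, u = 17.
The integral becomes 4·∫ u**4 du from 2 to 17, with antiderivative 4*u**5/5.
Back in s: F(s) = 4*(5*s + 2)**5/5.
Then F(3) - F(0) = (5679428/5) - (128/5) = 1135860.

1135860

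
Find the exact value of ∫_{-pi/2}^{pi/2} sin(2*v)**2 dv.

pi/2

Use the identity sin^2(2*v) = (1 - cos(4*v))/2.
An antiderivative is F(v) = v/2 - sin(4*v)/8.
Then F(pi/2) - F(-pi/2) = (pi/4) - (-pi/4) = pi/2.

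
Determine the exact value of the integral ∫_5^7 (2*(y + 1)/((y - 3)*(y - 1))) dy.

log(64/9)

Factor the denominator: y**2 - 4*y + 3 = (y - 1)(y - 3).
Partial fractions: 2*(y + 1)/((y - 3)*(y - 1)) = -2/(y - 1) + 4/(y - 3).
An antiderivative is F(y) = 4*log(y - 3) - 2*log(y - 1).
Then F(7) - F(5) = (log(64/9)) - (0) = log(64/9).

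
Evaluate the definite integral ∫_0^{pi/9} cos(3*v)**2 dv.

Use the identity cos^2(3*v) = (1 + cos(6*v))/2.
An antiderivative is F(v) = v/2 + sin(6*v)/12.
Then F(pi/9) - F(0) = (sqrt(3)/24 + pi/18) - (0) = sqrt(3)/24 + pi/18.

sqrt(3)/24 + pi/18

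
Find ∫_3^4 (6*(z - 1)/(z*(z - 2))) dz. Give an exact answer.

-3*log(3) + 9*log(2)

Factor the denominator: z**2 - 2*z = z(z - 2).
Partial fractions: 6*(z - 1)/(z*(z - 2)) = 3/z + 3/(z - 2).
An antiderivative is F(z) = 3*log(z) + 3*log(z - 2).
Then F(4) - F(3) = (9*log(2)) - (log(27)) = -3*log(3) + 9*log(2).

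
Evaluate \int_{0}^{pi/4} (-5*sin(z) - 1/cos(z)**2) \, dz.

-6 + 5*sqrt(2)/2

An antiderivative is F(z) = 5*cos(z) - tan(z).
Then F(pi/4) - F(0) = (-1 + 5*sqrt(2)/2) - (5) = -6 + 5*sqrt(2)/2.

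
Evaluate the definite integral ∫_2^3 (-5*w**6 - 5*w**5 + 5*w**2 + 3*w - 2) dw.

-13914/7

By the power rule, an antiderivative is F(w) = -5*w**7/7 - 5*w**6/6 + 5*w**3/3 + 3*w**2/2 - 2*w.
Then F(3) - F(2) = (-14820/7) - (-906/7) = -13914/7.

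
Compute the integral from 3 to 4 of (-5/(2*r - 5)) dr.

-5*log(3)/2

An antiderivative is F(r) = -5*log(2*r - 5)/2.
Then F(4) - F(3) = (-5*log(3)/2) - (0) = -5*log(3)/2.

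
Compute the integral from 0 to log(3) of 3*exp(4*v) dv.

60

Let u = exp(v), so du = exp(v) dv. When v = 0, u = 1; when v = log(3), u = 3.
The integral becomes 3·∫ u**3 du from 1 to 3, with antiderivative 3*u**4/4.
Back in v: F(v) = 3*exp(4*v)/4.
Then F(log(3)) - F(0) = (243/4) - (3/4) = 60.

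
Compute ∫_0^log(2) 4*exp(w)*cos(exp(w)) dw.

-4*sin(1) + 4*sin(2)

Let u = exp(w), so du = exp(w) dw. When w = 0, u = 1; when w = log(2), u = 2.
The integral becomes 4·∫ cos(u) du from 1 to 2, with antiderivative 4*sin(u).
Back in w: F(w) = 4*sin(exp(w)).
Then F(log(2)) - F(0) = (4*sin(2)) - (4*sin(1)) = -4*sin(1) + 4*sin(2).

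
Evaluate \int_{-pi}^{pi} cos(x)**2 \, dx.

pi

Use the identity cos^2(x) = (1 + cos(2*x))/2.
An antiderivative is F(x) = x/2 + sin(2*x)/4.
Then F(pi) - F(-pi) = (pi/2) - (-pi/2) = pi.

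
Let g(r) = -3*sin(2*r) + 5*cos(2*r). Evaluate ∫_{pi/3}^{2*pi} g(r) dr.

9/4 - 5*sqrt(3)/4

An antiderivative is F(r) = 5*sin(2*r)/2 + 3*cos(2*r)/2.
Then F(2*pi) - F(pi/3) = (3/2) - (-3/4 + 5*sqrt(3)/4) = 9/4 - 5*sqrt(3)/4.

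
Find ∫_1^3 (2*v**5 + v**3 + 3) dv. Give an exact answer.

By the power rule, an antiderivative is F(v) = v**6/3 + v**4/4 + 3*v.
Then F(3) - F(1) = (1089/4) - (43/12) = 806/3.

806/3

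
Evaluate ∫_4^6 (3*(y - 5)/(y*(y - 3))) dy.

log(27/32)

Factor the denominator: y**2 - 3*y = y(y - 3).
Partial fractions: 3*(y - 5)/(y*(y - 3)) = 5/y - 2/(y - 3).
An antiderivative is F(y) = 5*log(y) - 2*log(y - 3).
Then F(6) - F(4) = (3*log(3) + 5*log(2)) - (10*log(2)) = log(27/32).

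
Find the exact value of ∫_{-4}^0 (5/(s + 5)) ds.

An antiderivative is F(s) = 5*log(s + 5).
Then F(0) - F(-4) = (5*log(5)) - (0) = 5*log(5).

5*log(5)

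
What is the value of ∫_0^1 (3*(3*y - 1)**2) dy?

Let u = 3*y - 1, so du = 3 dy. When y = 0, u = -1; when y = 1, u = 2.
The integral becomes ∫ u**2 du from -1 to 2, with antiderivative u**3/3.
Back in y: F(y) = (3*y - 1)**3/3.
Then F(1) - F(0) = (8/3) - (-1/3) = 3.

3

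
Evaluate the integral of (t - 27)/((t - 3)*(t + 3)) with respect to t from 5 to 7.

-14*log(2) + 5*log(5)

Factor the denominator: t**2 - 9 = (t + 3)(t - 3).
Partial fractions: (t - 27)/((t - 3)*(t + 3)) = 5/(t + 3) - 4/(t - 3).
An antiderivative is F(t) = -4*log(t - 3) + 5*log(t + 3).
Then F(7) - F(5) = (-3*log(2) + 5*log(5)) - (11*log(2)) = -14*log(2) + 5*log(5).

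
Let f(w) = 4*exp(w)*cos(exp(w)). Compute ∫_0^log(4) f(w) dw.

-4*sin(1) + 4*sin(4)

Let u = exp(w), so du = exp(w) dw. When w = 0, u = 1; when w = log(4), u = 4.
The integral becomes 4·∫ cos(u) du from 1 to 4, with antiderivative 4*sin(u).
Back in w: F(w) = 4*sin(exp(w)).
Then F(log(4)) - F(0) = (4*sin(4)) - (4*sin(1)) = -4*sin(1) + 4*sin(4).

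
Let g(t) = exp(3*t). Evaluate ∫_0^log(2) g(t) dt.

7/3

Let u = exp(t), so du = exp(t) dt. When t = 0, u = 1; when t = log(2), u = 2.
The integral becomes ∫ u**2 du from 1 to 2, with antiderivative u**3/3.
Back in t: F(t) = exp(3*t)/3.
Then F(log(2)) - F(0) = (8/3) - (1/3) = 7/3.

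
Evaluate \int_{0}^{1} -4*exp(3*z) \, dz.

An antiderivative is F(z) = -4*exp(3*z)/3.
Then F(1) - F(0) = (-4*exp(3)/3) - (-4/3) = 4/3 - 4*exp(3)/3.

4/3 - 4*exp(3)/3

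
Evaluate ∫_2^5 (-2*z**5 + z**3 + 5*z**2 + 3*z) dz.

-19233/4

By the power rule, an antiderivative is F(z) = -z**6/3 + z**4/4 + 5*z**3/3 + 3*z**2/2.
Then F(5) - F(2) = (-19225/4) - (2) = -19233/4.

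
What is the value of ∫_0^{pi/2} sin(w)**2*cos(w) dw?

Let u = sin(w), so du = cos(w) dw. When w = 0, u = 0; when w = pi/2, u = 1.
The integral becomes ∫ u**2 du from 0 to 1, with antiderivative u**3/3.
Back in w: F(w) = sin(w)**3/3.
Then F(pi/2) - F(0) = (1/3) - (0) = 1/3.

1/3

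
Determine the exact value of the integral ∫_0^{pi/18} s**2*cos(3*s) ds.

Integrate by parts twice (u = s^2, dv = cos(3*s) ds).
An antiderivative is F(s) = s**2*sin(3*s)/3 + 2*s*cos(3*s)/9 - 2*sin(3*s)/27.
Then F(pi/18) - F(0) = (-1/27 + pi**2/1944 + sqrt(3)*pi/162) - (0) = -1/27 + pi**2/1944 + sqrt(3)*pi/162.

-1/27 + pi**2/1944 + sqrt(3)*pi/162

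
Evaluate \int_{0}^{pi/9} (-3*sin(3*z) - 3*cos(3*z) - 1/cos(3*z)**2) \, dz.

-5*sqrt(3)/6 - 1/2

An antiderivative is F(z) = -sin(3*z) + cos(3*z) - tan(3*z)/3.
Then F(pi/9) - F(0) = (1/2 - 5*sqrt(3)/6) - (1) = -5*sqrt(3)/6 - 1/2.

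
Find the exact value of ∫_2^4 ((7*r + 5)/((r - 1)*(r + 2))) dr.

-3*log(2) + 7*log(3)

Factor the denominator: r**2 + r - 2 = (r + 2)(r - 1).
Partial fractions: (7*r + 5)/((r - 1)*(r + 2)) = 3/(r + 2) + 4/(r - 1).
An antiderivative is F(r) = 4*log(r - 1) + 3*log(r + 2).
Then F(4) - F(2) = (3*log(2) + 7*log(3)) - (log(64)) = -3*log(2) + 7*log(3).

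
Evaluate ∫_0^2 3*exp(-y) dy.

An antiderivative is F(y) = -3*exp(-y).
Then F(2) - F(0) = (-3*exp(-2)) - (-3) = 3 - 3*exp(-2).

3 - 3*exp(-2)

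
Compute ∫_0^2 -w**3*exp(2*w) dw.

Integrate by parts 3 times (u = w^3, dv = -exp(2*w) dw).
An antiderivative is F(w) = (-4*w**3 + 6*w**2 - 6*w + 3)*exp(2*w)/8.
Then F(2) - F(0) = (-17*exp(4)/8) - (3/8) = -17*exp(4)/8 - 3/8.

-17*exp(4)/8 - 3/8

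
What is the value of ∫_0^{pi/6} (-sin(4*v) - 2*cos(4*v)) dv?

An antiderivative is F(v) = -sin(4*v)/2 + cos(4*v)/4.
Then F(pi/6) - F(0) = (-sqrt(3)/4 - 1/8) - (1/4) = -sqrt(3)/4 - 3/8.

-sqrt(3)/4 - 3/8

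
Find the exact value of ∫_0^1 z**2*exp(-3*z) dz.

2/27 - 17*exp(-3)/27

Integrate by parts twice (u = z^2, dv = exp(-3*z) dz).
An antiderivative is F(z) = (-9*z**2 - 6*z - 2)*exp(-3*z)/27.
Then F(1) - F(0) = (-17*exp(-3)/27) - (-2/27) = 2/27 - 17*exp(-3)/27.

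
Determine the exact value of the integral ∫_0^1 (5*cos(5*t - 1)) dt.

Let u = 5*t - 1, so du = 5 dt. When t = 0, u = -1; when t = 1, u = 4.
The integral becomes ∫ cos(u) du from -1 to 4, with antiderivative sin(u).
Back in t: F(t) = sin(5*t - 1).
Then F(1) - F(0) = (sin(4)) - (-sin(1)) = sin(4) + sin(1).

sin(4) + sin(1)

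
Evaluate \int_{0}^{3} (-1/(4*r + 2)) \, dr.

An antiderivative is F(r) = -log(4*r + 2)/4.
Then F(3) - F(0) = (-log(14)/4) - (-log(2)/4) = -log(14)/4 + log(2)/4.

-log(14)/4 + log(2)/4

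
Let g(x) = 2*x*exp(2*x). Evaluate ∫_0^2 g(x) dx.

1/2 + 3*exp(4)/2

Integrate by parts once (u = x, dv = 2*exp(2*x) dx).
An antiderivative is F(x) = (2*x - 1)*exp(2*x)/2.
Then F(2) - F(0) = (3*exp(4)/2) - (-1/2) = 1/2 + 3*exp(4)/2.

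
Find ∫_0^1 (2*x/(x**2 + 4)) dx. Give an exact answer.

Let u = x**2 + 4, so du = 2*x dx. When x = 0, u = 4; when x = 1, u = 5.
The integral becomes ∫ 1/u du from 4 to 5, with antiderivative log(u).
Back in x: F(x) = log(x**2 + 4).
Then F(1) - F(0) = (log(5)) - (log(4)) = log(5/4).

log(5/4)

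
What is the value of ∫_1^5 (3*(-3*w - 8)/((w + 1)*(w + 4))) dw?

Factor the denominator: w**2 + 5*w + 4 = (w + 4)(w + 1).
Partial fractions: 3*(-3*w - 8)/((w + 1)*(w + 4)) = -4/(w + 4) - 5/(w + 1).
An antiderivative is F(w) = -5*log(w + 1) - 4*log(w + 4).
Then F(5) - F(1) = (-13*log(3) - 5*log(2)) - (-4*log(5) - 5*log(2)) = -13*log(3) + 4*log(5).

-13*log(3) + 4*log(5)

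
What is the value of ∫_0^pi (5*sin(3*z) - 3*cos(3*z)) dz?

10/3

An antiderivative is F(z) = -sin(3*z) - 5*cos(3*z)/3.
Then F(pi) - F(0) = (5/3) - (-5/3) = 10/3.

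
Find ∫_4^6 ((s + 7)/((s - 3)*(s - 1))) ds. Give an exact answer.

-4*log(5) + 9*log(3)

Factor the denominator: s**2 - 4*s + 3 = (s - 1)(s - 3).
Partial fractions: (s + 7)/((s - 3)*(s - 1)) = -4/(s - 1) + 5/(s - 3).
An antiderivative is F(s) = 5*log(s - 3) - 4*log(s - 1).
Then F(6) - F(4) = (-4*log(5) + 5*log(3)) - (-log(81)) = -4*log(5) + 9*log(3).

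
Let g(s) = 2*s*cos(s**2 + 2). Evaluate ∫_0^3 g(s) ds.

sin(11) - sin(2)

Let u = s**2 + 2, so du = 2*s ds. When s = 0, u = 2; when s = 3, u = 11.
The integral becomes ∫ cos(u) du from 2 to 11, with antiderivative sin(u).
Back in s: F(s) = sin(s**2 + 2).
Then F(3) - F(0) = (sin(11)) - (sin(2)) = sin(11) - sin(2).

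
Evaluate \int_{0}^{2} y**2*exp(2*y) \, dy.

-1/4 + 5*exp(4)/4

Integrate by parts twice (u = y^2, dv = exp(2*y) dy).
An antiderivative is F(y) = (2*y**2 - 2*y + 1)*exp(2*y)/4.
Then F(2) - F(0) = (5*exp(4)/4) - (1/4) = -1/4 + 5*exp(4)/4.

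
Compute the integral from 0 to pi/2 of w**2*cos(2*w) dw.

Integrate by parts twice (u = w^2, dv = cos(2*w) dw).
An antiderivative is F(w) = w**2*sin(2*w)/2 + w*cos(2*w)/2 - sin(2*w)/4.
Then F(pi/2) - F(0) = (-pi/4) - (0) = -pi/4.

-pi/4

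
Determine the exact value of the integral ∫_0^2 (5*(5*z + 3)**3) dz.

Let u = 5*z + 3, so du = 5 dz. When z = 0, u = 3; when z = 2, u = 13.
The integral becomes ∫ u**3 du from 3 to 13, with antiderivative u**4/4.
Back in z: F(z) = (5*z + 3)**4/4.
Then F(2) - F(0) = (28561/4) - (81/4) = 7120.

7120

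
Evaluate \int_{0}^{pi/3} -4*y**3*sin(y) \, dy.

Integrate by parts 3 times (u = y^3, dv = -4*sin(y) dy).
An antiderivative is F(y) = 4*y**3*cos(y) - 12*y**2*sin(y) - 24*y*cos(y) + 24*sin(y).
Then F(pi/3) - F(0) = (-4*pi - 2*sqrt(3)*pi**2/3 + 2*pi**3/27 + 12*sqrt(3)) - (0) = -4*pi - 2*sqrt(3)*pi**2/3 + 2*pi**3/27 + 12*sqrt(3).

-4*pi - 2*sqrt(3)*pi**2/3 + 2*pi**3/27 + 12*sqrt(3)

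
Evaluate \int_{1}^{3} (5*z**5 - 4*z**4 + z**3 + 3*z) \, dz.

6676/15

By the power rule, an antiderivative is F(z) = 5*z**6/6 - 4*z**5/5 + z**4/4 + 3*z**2/2.
Then F(3) - F(1) = (8937/20) - (107/60) = 6676/15.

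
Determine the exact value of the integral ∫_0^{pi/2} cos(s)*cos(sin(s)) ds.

sin(1)

Let u = sin(s), so du = cos(s) ds. When s = 0, u = 0; when s = pi/2, u = 1.
The integral becomes ∫ cos(u) du from 0 to 1, with antiderivative sin(u).
Back in s: F(s) = sin(sin(s)).
Then F(pi/2) - F(0) = (sin(1)) - (0) = sin(1).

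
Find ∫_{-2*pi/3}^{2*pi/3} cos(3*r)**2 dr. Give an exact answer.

2*pi/3

Use the identity cos^2(3*r) = (1 + cos(6*r))/2.
An antiderivative is F(r) = r/2 + sin(6*r)/12.
Then F(2*pi/3) - F(-2*pi/3) = (pi/3) - (-pi/3) = 2*pi/3.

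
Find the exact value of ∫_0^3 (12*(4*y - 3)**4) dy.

177876/5

Let u = 4*y - 3, so du = 4 dy. When y = 0, u = -3; when y = 3, u = 9.
The integral becomes 3·∫ u**4 du from -3 to 9, with antiderivative 3*u**5/5.
Back in y: F(y) = 3*(4*y - 3)**5/5.
Then F(3) - F(0) = (177147/5) - (-729/5) = 177876/5.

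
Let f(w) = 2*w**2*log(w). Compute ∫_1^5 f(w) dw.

-248/9 + 250*log(5)/3

Integrate by parts once (u = ln w, dv = 2*w**2 dw).
An antiderivative is F(w) = 2*w**3*(3*log(w) - 1)/9.
Then F(5) - F(1) = (-250/9 + 250*log(5)/3) - (-2/9) = -248/9 + 250*log(5)/3.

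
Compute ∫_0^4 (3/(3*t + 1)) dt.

log(13)

An antiderivative is F(t) = log(3*t + 1).
Then F(4) - F(0) = (log(13)) - (0) = log(13).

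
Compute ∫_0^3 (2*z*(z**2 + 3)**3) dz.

20655/4

Let u = z**2 + 3, so du = 2*z dz. When z = 0, u = 3; when z = 3, u = 12.
The integral becomes ∫ u**3 du from 3 to 12, with antiderivative u**4/4.
Back in z: F(z) = (z**2 + 3)**4/4.
Then F(3) - F(0) = (5184) - (81/4) = 20655/4.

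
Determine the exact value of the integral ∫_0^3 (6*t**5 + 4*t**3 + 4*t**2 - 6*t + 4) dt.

By the power rule, an antiderivative is F(t) = t**6 + t**4 + 4*t**3/3 - 3*t**2 + 4*t.
Then F(3) - F(0) = (831) - (0) = 831.

831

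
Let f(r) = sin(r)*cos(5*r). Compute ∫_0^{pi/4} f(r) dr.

Use the identity sin(r)cos(5*r) = [sin(6*r) + sin(-4*r)]/2.
An antiderivative is F(r) = cos(4*r)/8 - cos(6*r)/12.
Then F(pi/4) - F(0) = (-1/8) - (1/24) = -1/6.

-1/6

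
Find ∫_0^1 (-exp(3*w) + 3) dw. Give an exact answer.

An antiderivative is F(w) = -exp(3*w)/3 + 3*w.
Then F(1) - F(0) = (3 - exp(3)/3) - (-1/3) = 10/3 - exp(3)/3.

10/3 - exp(3)/3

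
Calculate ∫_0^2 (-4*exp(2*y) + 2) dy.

An antiderivative is F(y) = -2*exp(2*y) + 2*y.
Then F(2) - F(0) = (4 - 2*exp(4)) - (-2) = 6 - 2*exp(4).

6 - 2*exp(4)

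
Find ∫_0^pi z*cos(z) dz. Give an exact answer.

Integrate by parts once (u = z, dv = cos(z) dz).
An antiderivative is F(z) = z*sin(z) + cos(z).
Then F(pi) - F(0) = (-1) - (1) = -2.

-2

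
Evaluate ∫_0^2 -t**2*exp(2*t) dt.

Integrate by parts twice (u = t^2, dv = -exp(2*t) dt).
An antiderivative is F(t) = (-2*t**2 + 2*t - 1)*exp(2*t)/4.
Then F(2) - F(0) = (-5*exp(4)/4) - (-1/4) = 1/4 - 5*exp(4)/4.

1/4 - 5*exp(4)/4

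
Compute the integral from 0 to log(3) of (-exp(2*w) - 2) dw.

An antiderivative is F(w) = -exp(2*w)/2 - 2*w.
Then F(log(3)) - F(0) = (-9/2 - log(9)) - (-1/2) = -4 - 2*log(3).

-4 - 2*log(3)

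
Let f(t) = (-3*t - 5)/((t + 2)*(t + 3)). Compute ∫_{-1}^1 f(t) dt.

log(3/16)

Factor the denominator: t**2 + 5*t + 6 = (t + 3)(t + 2).
Partial fractions: (-3*t - 5)/((t + 2)*(t + 3)) = -4/(t + 3) + 1/(t + 2).
An antiderivative is F(t) = log(t + 2) - 4*log(t + 3).
Then F(1) - F(-1) = (-8*log(2) + log(3)) - (-log(16)) = log(3/16).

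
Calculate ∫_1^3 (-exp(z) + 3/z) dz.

An antiderivative is F(z) = -exp(z) + 3*log(z).
Then F(3) - F(1) = (-exp(3) + log(27)) - (-exp(1)) = -exp(3) + exp(1) + log(27).

-exp(3) + exp(1) + log(27)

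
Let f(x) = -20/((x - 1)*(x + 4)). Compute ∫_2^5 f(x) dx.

Factor the denominator: x**2 + 3*x - 4 = (x + 4)(x - 1).
Partial fractions: -20/((x - 1)*(x + 4)) = 4/(x + 4) - 4/(x - 1).
An antiderivative is F(x) = -4*log(x - 1) + 4*log(x + 4).
Then F(5) - F(2) = (-8*log(2) + 8*log(3)) - (4*log(2) + 4*log(3)) = -12*log(2) + 4*log(3).

-12*log(2) + 4*log(3)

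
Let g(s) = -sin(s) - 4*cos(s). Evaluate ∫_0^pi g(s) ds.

An antiderivative is F(s) = -4*sin(s) + cos(s).
Then F(pi) - F(0) = (-1) - (1) = -2.

-2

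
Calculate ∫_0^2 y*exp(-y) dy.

1 - 3*exp(-2)

Integrate by parts once (u = y, dv = exp(-y) dy).
An antiderivative is F(y) = (-y - 1)*exp(-y).
Then F(2) - F(0) = (-3*exp(-2)) - (-1) = 1 - 3*exp(-2).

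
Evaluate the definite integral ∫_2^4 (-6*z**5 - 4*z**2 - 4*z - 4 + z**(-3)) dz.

-397303/96

By the power rule, an antiderivative is F(z) = -z**6 - 4*z**3/3 - 2*z**2 - 4*z - 1/(2*z**2).
Then F(4) - F(2) = (-406019/96) - (-2179/24) = -397303/96.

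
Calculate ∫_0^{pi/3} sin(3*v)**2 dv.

pi/6

Use the identity sin^2(3*v) = (1 - cos(6*v))/2.
An antiderivative is F(v) = v/2 - sin(6*v)/12.
Then F(pi/3) - F(0) = (pi/6) - (0) = pi/6.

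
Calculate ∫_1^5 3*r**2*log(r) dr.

Integrate by parts once (u = ln r, dv = 3*r**2 dr).
An antiderivative is F(r) = r**3*(3*log(r) - 1)/3.
Then F(5) - F(1) = (-125/3 + 125*log(5)) - (-1/3) = -124/3 + 125*log(5).

-124/3 + 125*log(5)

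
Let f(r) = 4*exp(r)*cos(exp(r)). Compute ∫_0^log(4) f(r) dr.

-4*sin(1) + 4*sin(4)

Let u = exp(r), so du = exp(r) dr. When r = 0, u = 1; when r = log(4), u = 4.
The integral becomes 4·∫ cos(u) du from 1 to 4, with antiderivative 4*sin(u).
Back in r: F(r) = 4*sin(exp(r)).
Then F(log(4)) - F(0) = (4*sin(4)) - (4*sin(1)) = -4*sin(1) + 4*sin(4).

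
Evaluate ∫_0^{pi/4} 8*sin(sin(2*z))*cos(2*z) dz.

4 - 4*cos(1)

Let u = sin(2*z), so du = 2*cos(2*z) dz. When z = 0, u = 0; when z = pi/4, u = 1.
The integral becomes 4·∫ sin(u) du from 0 to 1, with antiderivative -4*cos(u).
Back in z: F(z) = -4*cos(sin(2*z)).
Then F(pi/4) - F(0) = (-4*cos(1)) - (-4) = 4 - 4*cos(1).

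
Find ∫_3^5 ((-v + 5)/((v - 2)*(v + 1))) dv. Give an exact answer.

log(4/3)

Factor the denominator: v**2 - v - 2 = (v + 1)(v - 2).
Partial fractions: (-v + 5)/((v - 2)*(v + 1)) = -2/(v + 1) + 1/(v - 2).
An antiderivative is F(v) = log(v - 2) - 2*log(v + 1).
Then F(5) - F(3) = (-log(12)) - (-log(16)) = log(4/3).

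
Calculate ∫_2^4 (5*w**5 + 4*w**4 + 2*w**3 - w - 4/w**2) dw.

By the power rule, an antiderivative is F(w) = 5*w**6/6 + 4*w**5/5 + w**4/2 - w**2/2 + 4/w.
Then F(4) - F(2) = (65303/15) - (1304/15) = 21333/5.

21333/5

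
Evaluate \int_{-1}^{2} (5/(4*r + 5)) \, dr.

An antiderivative is F(r) = 5*log(4*r + 5)/4.
Then F(2) - F(-1) = (5*log(13)/4) - (0) = 5*log(13)/4.

5*log(13)/4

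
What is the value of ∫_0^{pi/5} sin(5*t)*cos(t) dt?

Use the identity sin(5*t)cos(t) = [sin(6*t) + sin(4*t)]/2.
An antiderivative is F(t) = -cos(4*t)/8 - cos(6*t)/12.
Then F(pi/5) - F(0) = (5/96 + 5*sqrt(5)/96) - (-5/24) = 5*sqrt(5)/96 + 25/96.

5*sqrt(5)/96 + 25/96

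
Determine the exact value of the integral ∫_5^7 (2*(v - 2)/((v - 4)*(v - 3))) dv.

log(81/4)

Factor the denominator: v**2 - 7*v + 12 = (v - 3)(v - 4).
Partial fractions: 2*(v - 2)/((v - 4)*(v - 3)) = -2/(v - 3) + 4/(v - 4).
An antiderivative is F(v) = 4*log(v - 4) - 2*log(v - 3).
Then F(7) - F(5) = (log(81/16)) - (-log(4)) = log(81/4).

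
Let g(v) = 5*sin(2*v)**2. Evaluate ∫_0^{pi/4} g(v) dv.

5*pi/8

Use the identity sin^2(2*v) = (1 - cos(4*v))/2.
An antiderivative is F(v) = 5*v/2 - 5*sin(4*v)/8.
Then F(pi/4) - F(0) = (5*pi/8) - (0) = 5*pi/8.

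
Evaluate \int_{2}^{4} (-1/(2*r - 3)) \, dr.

An antiderivative is F(r) = -log(2*r - 3)/2.
Then F(4) - F(2) = (-log(5)/2) - (0) = -log(5)/2.

-log(5)/2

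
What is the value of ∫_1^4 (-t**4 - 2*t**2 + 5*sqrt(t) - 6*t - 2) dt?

By the power rule, an antiderivative is F(t) = -t**5/5 + 10*t**(3/2)/3 - 2*t**3/3 - 3*t**2 - 2*t.
Then F(4) - F(1) = (-1384/5) - (-38/15) = -4114/15.

-4114/15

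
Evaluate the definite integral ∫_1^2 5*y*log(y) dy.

Integrate by parts once (u = ln y, dv = 5*y dy).
An antiderivative is F(y) = 5*y**2*(2*log(y) - 1)/4.
Then F(2) - F(1) = (-5 + 10*log(2)) - (-5/4) = -15/4 + 10*log(2).

-15/4 + 10*log(2)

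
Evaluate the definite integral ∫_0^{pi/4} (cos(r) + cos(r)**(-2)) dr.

An antiderivative is F(r) = sin(r) + tan(r).
Then F(pi/4) - F(0) = (sqrt(2)/2 + 1) - (0) = sqrt(2)/2 + 1.

sqrt(2)/2 + 1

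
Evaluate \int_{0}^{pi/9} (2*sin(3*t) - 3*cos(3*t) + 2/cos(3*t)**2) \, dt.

sqrt(3)/6 + 1/3

An antiderivative is F(t) = -sin(3*t) - 2*cos(3*t)/3 + 2*tan(3*t)/3.
Then F(pi/9) - F(0) = (-1/3 + sqrt(3)/6) - (-2/3) = sqrt(3)/6 + 1/3.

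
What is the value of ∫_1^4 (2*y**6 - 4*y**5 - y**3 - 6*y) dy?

By the power rule, an antiderivative is F(y) = 2*y**7/7 - 2*y**6/3 - y**4/4 - 3*y**2.
Then F(4) - F(1) = (38608/21) - (-305/84) = 51579/28.

51579/28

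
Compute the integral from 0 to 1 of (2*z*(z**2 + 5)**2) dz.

Let u = z**2 + 5, so du = 2*z dz. When z = 0, u = 5; when z = 1, u = 6.
The integral becomes ∫ u**2 du from 5 to 6, with antiderivative u**3/3.
Back in z: F(z) = (z**2 + 5)**3/3.
Then F(1) - F(0) = (72) - (125/3) = 91/3.

91/3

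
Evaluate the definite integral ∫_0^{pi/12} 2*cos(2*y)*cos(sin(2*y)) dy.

Let u = sin(2*y), so du = 2*cos(2*y) dy. When y = 0, u = 0; when y = pi/12, u = 1/2.
The integral becomes ∫ cos(u) du from 0 to 1/2, with antiderivative sin(u).
Back in y: F(y) = sin(sin(2*y)).
Then F(pi/12) - F(0) = (sin(1/2)) - (0) = sin(1/2).

sin(1/2)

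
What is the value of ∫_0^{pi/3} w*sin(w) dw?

Integrate by parts once (u = w, dv = sin(w) dw).
An antiderivative is F(w) = -w*cos(w) + sin(w).
Then F(pi/3) - F(0) = (-pi/6 + sqrt(3)/2) - (0) = -pi/6 + sqrt(3)/2.

-pi/6 + sqrt(3)/2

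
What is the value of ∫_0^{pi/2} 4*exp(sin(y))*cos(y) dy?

-4 + 4*E

Let u = sin(y), so du = cos(y) dy. When y = 0, u = 0; when y = pi/2, u = 1.
The integral becomes 4·∫ exp(u) du from 0 to 1, with antiderivative 4*exp(u).
Back in y: F(y) = 4*exp(sin(y)).
Then F(pi/2) - F(0) = (4*E) - (4) = -4 + 4*E.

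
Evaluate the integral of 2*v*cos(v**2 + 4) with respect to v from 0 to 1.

sin(5) - sin(4)

Let u = v**2 + 4, so du = 2*v dv. When v = 0, u = 4; when v = 1, u = 5.
The integral becomes ∫ cos(u) du from 4 to 5, with antiderivative sin(u).
Back in v: F(v) = sin(v**2 + 4).
Then F(1) - F(0) = (sin(5)) - (sin(4)) = sin(5) - sin(4).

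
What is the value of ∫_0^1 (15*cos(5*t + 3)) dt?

Let u = 5*t + 3, so du = 5 dt. When t = 0, u = 3; when t = 1, u = 8.
The integral becomes 3·∫ cos(u) du from 3 to 8, with antiderivative 3*sin(u).
Back in t: F(t) = 3*sin(5*t + 3).
Then F(1) - F(0) = (3*sin(8)) - (3*sin(3)) = -3*sin(3) + 3*sin(8).

-3*sin(3) + 3*sin(8)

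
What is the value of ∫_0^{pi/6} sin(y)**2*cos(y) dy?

Let u = sin(y), so du = cos(y) dy. When y = 0, u = 0; when y = pi/6, u = 1/2.
The integral becomes ∫ u**2 du from 0 to 1/2, with antiderivative u**3/3.
Back in y: F(y) = sin(y)**3/3.
Then F(pi/6) - F(0) = (1/24) - (0) = 1/24.

1/24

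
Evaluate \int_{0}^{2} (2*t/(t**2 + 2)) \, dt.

log(3)

Let u = t**2 + 2, so du = 2*t dt. When t = 0, u = 2; when t = 2, u = 6.
The integral becomes ∫ 1/u du from 2 to 6, with antiderivative log(u).
Back in t: F(t) = log(t**2 + 2).
Then F(2) - F(0) = (log(6)) - (log(2)) = log(3).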